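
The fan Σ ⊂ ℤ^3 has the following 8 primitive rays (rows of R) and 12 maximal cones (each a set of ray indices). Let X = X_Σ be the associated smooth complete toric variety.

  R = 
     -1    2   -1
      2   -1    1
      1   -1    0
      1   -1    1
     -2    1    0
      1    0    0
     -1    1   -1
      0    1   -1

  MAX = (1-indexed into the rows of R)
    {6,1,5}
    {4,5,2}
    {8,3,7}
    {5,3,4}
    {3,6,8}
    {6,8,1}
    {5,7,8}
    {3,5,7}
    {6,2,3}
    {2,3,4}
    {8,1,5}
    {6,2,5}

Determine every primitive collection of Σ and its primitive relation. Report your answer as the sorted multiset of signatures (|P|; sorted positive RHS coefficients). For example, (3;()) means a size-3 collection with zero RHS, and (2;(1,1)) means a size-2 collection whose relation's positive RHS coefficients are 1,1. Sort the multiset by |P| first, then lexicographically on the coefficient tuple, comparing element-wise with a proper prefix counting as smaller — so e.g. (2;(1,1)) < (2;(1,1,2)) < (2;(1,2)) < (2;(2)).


Primitive collections (14):

  {4,7}:  v_{4} + v_{7} = 0  so sig = (2;())
  {1,3}:  v_{1} + v_{3} = v_{8}  so sig = (2;(1))
  {2,7}:  v_{2} + v_{7} = v_{6}  so sig = (2;(1))
  {4,6}:  v_{4} + v_{6} = v_{2}  so sig = (2;(1))
  {4,8}:  v_{4} + v_{8} = v_{6}  so sig = (2;(1))
  {6,7}:  v_{6} + v_{7} = v_{8}  so sig = (2;(1))
  {1,4}:  v_{1} + v_{4} = v_{5} + 2·v_{6}  so sig = (2;(1,2))
  {1,7}:  v_{1} + v_{7} = v_{5} + 2·v_{8}  so sig = (2;(1,2))
  {1,2}:  v_{1} + v_{2} = v_{5} + 3·v_{6}  so sig = (2;(1,3))
  {2,8}:  v_{2} + v_{8} = 2·v_{6}  so sig = (2;(2))
  {3,5,6}:  v_{3} + v_{5} + v_{6} = 0  so sig = (3;())
  {2,3,5}:  v_{2} + v_{3} + v_{5} = v_{4}  so sig = (3;(1))
  {3,5,8}:  v_{3} + v_{5} + v_{8} = v_{7}  so sig = (3;(1))
  {5,6,8}:  v_{5} + v_{6} + v_{8} = v_{1}  so sig = (3;(1))

Hence PRS(X_Σ) =
    |P|=2: 10 collections, coeffs (), (1), (1), (1), (1), (1), (1,2), (1,2), (1,3), (2)
    |P|=3: 4 collections, coeffs (), (1), (1), (1)


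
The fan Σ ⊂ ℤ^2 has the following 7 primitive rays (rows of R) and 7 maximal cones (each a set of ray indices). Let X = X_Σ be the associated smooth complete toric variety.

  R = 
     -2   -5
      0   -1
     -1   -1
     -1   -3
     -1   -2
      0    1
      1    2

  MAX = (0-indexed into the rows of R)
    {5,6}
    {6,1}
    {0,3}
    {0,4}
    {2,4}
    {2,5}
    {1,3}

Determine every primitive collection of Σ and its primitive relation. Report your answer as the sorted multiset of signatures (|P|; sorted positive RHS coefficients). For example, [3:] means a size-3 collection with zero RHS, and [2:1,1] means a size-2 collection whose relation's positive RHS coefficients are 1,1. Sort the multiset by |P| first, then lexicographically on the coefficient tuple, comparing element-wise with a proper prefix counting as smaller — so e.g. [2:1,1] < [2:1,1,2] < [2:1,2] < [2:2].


The 14 primitive collections of Σ (r=7, n=2):

  • {1,5}:  v_{1} + v_{5} = 0 ; sig = [2:]
  • {4,6}:  v_{4} + v_{6} = 0 ; sig = [2:]
  • {0,6}:  v_{0} + v_{6} = v_{3} ; sig = [2:1]
  • {1,2}:  v_{1} + v_{2} = v_{4} ; sig = [2:1]
  • {1,4}:  v_{1} + v_{4} = v_{3} ; sig = [2:1]
  • {2,6}:  v_{2} + v_{6} = v_{5} ; sig = [2:1]
  • {3,4}:  v_{3} + v_{4} = v_{0} ; sig = [2:1]
  • {3,5}:  v_{3} + v_{5} = v_{4} ; sig = [2:1]
  • {3,6}:  v_{3} + v_{6} = v_{1} ; sig = [2:1]
  • {4,5}:  v_{4} + v_{5} = v_{2} ; sig = [2:1]
  • {0,1}:  v_{0} + v_{1} = 2·v_{3} ; sig = [2:2]
  • {0,5}:  v_{0} + v_{5} = 2·v_{4} ; sig = [2:2]
  • {2,3}:  v_{2} + v_{3} = 2·v_{4} ; sig = [2:2]
  • {0,2}:  v_{0} + v_{2} = 3·v_{4} ; sig = [2:3]

so the primitive-relation signature multiset is
    |P|=2: 14 collections, coeffs (), (), (1), (1), (1), (1), (1), (1), (1), (1), (2), (2), (2), (3)


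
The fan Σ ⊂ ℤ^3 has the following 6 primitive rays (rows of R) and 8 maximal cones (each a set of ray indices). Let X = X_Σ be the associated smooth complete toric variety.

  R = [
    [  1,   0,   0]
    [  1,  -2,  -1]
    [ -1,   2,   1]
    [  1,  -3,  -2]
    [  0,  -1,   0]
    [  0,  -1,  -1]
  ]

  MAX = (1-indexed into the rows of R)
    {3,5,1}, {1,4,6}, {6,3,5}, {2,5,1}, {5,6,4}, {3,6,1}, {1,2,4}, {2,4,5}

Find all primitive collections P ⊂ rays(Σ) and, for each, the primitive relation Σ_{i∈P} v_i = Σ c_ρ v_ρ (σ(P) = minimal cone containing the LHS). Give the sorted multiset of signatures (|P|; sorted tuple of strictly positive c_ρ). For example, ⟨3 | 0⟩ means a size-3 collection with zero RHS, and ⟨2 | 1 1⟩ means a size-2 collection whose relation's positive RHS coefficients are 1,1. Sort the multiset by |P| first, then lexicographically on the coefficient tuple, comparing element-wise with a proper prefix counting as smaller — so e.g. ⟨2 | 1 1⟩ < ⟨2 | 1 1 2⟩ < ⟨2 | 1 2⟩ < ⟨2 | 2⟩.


5 collections generate NE(X_Σ); each relation:

  {2,3}:  v_{2} + v_{3} = 0 — sig = ⟨2 | 0⟩
  {2,6}:  v_{2} + v_{6} = v_{4} — sig = ⟨2 | 1⟩
  {3,4}:  v_{3} + v_{4} = v_{6} — sig = ⟨2 | 1⟩
  {1,5,6}:  v_{1} + v_{5} + v_{6} = v_{2} — sig = ⟨3 | 1⟩
  {1,4,5}:  v_{1} + v_{4} + v_{5} = 2·v_{2} — sig = ⟨3 | 2⟩

Sorted signature multiset PRS(X):
[⟨2 | 0⟩, ⟨2 | 1⟩, ⟨2 | 1⟩, ⟨3 | 1⟩, ⟨3 | 2⟩]


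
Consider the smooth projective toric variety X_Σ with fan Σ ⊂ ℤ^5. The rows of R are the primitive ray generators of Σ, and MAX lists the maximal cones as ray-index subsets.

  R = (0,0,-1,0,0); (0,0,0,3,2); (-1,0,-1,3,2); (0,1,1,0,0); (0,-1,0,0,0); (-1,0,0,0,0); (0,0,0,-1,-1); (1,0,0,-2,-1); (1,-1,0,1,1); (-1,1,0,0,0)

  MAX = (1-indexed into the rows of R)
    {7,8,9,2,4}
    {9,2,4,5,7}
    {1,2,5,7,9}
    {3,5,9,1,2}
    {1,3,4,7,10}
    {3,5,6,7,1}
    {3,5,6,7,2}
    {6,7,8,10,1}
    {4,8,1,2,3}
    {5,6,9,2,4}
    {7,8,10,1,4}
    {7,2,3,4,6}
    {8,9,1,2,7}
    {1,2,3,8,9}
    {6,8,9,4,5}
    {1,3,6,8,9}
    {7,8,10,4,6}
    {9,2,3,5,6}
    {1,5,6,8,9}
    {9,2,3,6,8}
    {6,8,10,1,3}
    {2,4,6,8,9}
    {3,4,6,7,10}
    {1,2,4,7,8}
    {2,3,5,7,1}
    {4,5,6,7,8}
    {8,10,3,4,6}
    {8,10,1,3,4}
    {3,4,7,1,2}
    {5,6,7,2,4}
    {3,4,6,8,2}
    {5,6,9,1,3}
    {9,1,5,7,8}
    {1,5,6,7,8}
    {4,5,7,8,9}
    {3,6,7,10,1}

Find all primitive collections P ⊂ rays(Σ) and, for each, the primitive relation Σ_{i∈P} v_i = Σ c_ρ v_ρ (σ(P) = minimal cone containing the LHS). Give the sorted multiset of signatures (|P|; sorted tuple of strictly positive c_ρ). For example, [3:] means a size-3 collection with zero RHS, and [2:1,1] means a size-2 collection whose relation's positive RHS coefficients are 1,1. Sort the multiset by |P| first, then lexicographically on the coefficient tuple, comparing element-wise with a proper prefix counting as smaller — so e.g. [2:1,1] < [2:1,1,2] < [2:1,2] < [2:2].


The 15 primitive collections of Σ (r=10, n=5):

  P = {5,10}:  v_{5} + v_{10} = v_{6}  ⟹  sig = [2:1]
  P = {2,10}:  v_{2} + v_{10} = v_{3} + v_{4}  ⟹  sig = [2:1,1]
  P = {9,10}:  v_{9} + v_{10} = v_{2} + v_{6} + v_{8}  ⟹  sig = [2:1,1,1]
  P = {1,4,5}:  v_{1} + v_{4} + v_{5} = 0  ⟹  sig = [3:]
  P = {1,2,6}:  v_{1} + v_{2} + v_{6} = v_{3}  ⟹  sig = [3:1]
  P = {1,4,6}:  v_{1} + v_{4} + v_{6} = v_{10}  ⟹  sig = [3:1]
  P = {2,5,8}:  v_{2} + v_{5} + v_{8} = v_{9}  ⟹  sig = [3:1]
  P = {3,7,8}:  v_{3} + v_{7} + v_{8} = v_{1}  ⟹  sig = [3:1]
  P = {6,7,9}:  v_{6} + v_{7} + v_{9} = v_{5}  ⟹  sig = [3:1]
  P = {1,4,9}:  v_{1} + v_{4} + v_{9} = v_{2} + v_{8}  ⟹  sig = [3:1,1]
  P = {3,4,5}:  v_{3} + v_{4} + v_{5} = v_{2} + v_{6}  ⟹  sig = [3:1,1]
  P = {3,5,8}:  v_{3} + v_{5} + v_{8} = v_{1} + v_{6} + v_{9}  ⟹  sig = [3:1,1,1]
  P = {3,7,9}:  v_{3} + v_{7} + v_{9} = v_{1} + v_{2} + v_{5}  ⟹  sig = [3:1,1,1]
  P = {3,4,9}:  v_{3} + v_{4} + v_{9} = 2·v_{2} + v_{6} + v_{8}  ⟹  sig = [3:1,1,2]
  P = {2,6,7,8}:  v_{2} + v_{6} + v_{7} + v_{8} = 0  ⟹  sig = [4:]

Hence PRS(X_Σ) =
    [2:1]
    [2:1,1]
    [2:1,1,1]
    [3:]
    [3:1]
    [3:1]
    [3:1]
    [3:1]
    [3:1]
    [3:1,1]
    [3:1,1]
    [3:1,1,1]
    [3:1,1,1]
    [3:1,1,2]
    [4:]


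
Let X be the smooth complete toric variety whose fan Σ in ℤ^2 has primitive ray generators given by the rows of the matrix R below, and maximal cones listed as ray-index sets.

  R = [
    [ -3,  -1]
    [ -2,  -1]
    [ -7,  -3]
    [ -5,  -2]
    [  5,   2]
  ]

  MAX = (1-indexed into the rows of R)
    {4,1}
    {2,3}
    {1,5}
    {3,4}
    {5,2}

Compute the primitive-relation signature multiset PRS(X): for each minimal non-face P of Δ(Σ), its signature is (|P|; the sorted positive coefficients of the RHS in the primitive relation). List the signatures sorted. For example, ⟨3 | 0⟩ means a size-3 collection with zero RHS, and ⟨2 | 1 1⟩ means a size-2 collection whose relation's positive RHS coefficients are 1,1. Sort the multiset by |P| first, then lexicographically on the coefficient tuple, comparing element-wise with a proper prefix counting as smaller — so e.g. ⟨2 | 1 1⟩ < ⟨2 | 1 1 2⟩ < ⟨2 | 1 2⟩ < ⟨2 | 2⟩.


Δ(Σ) — 5 vertices, 5 min non-faces:

  • {4,5}:  v_{4} + v_{5} = 0  so sig = ⟨2 | 0⟩
  • {1,2}:  v_{1} + v_{2} = v_{4}  so sig = ⟨2 | 1⟩
  • {2,4}:  v_{2} + v_{4} = v_{3}  so sig = ⟨2 | 1⟩
  • {3,5}:  v_{3} + v_{5} = v_{2}  so sig = ⟨2 | 1⟩
  • {1,3}:  v_{1} + v_{3} = 2·v_{4}  so sig = ⟨2 | 2⟩

so the primitive-relation signature multiset is
{ ⟨2 | 0⟩,  ⟨2 | 1⟩ ×3,  ⟨2 | 2⟩ }


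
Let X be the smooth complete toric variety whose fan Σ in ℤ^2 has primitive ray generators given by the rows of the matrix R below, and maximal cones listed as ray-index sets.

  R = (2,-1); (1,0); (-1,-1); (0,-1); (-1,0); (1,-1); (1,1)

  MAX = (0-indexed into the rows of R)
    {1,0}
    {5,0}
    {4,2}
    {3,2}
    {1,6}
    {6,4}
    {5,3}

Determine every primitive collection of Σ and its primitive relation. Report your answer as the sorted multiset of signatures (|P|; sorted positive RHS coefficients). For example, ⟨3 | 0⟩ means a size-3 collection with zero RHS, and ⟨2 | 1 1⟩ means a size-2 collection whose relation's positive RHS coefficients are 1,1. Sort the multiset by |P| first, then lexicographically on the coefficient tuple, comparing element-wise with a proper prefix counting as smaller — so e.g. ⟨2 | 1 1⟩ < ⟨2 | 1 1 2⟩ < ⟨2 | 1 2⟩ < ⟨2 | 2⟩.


Δ(Σ) — 7 vertices, 14 min non-faces:

  P = {1,4}:  v_{1} + v_{4} = 0  ⇒ sig = ⟨2 | 0⟩
  P = {2,6}:  v_{2} + v_{6} = 0  ⇒ sig = ⟨2 | 0⟩
  P = {0,4}:  v_{0} + v_{4} = v_{5}  ⇒ sig = ⟨2 | 1⟩
  P = {1,2}:  v_{1} + v_{2} = v_{3}  ⇒ sig = ⟨2 | 1⟩
  P = {1,3}:  v_{1} + v_{3} = v_{5}  ⇒ sig = ⟨2 | 1⟩
  P = {1,5}:  v_{1} + v_{5} = v_{0}  ⇒ sig = ⟨2 | 1⟩
  P = {3,4}:  v_{3} + v_{4} = v_{2}  ⇒ sig = ⟨2 | 1⟩
  P = {3,6}:  v_{3} + v_{6} = v_{1}  ⇒ sig = ⟨2 | 1⟩
  P = {4,5}:  v_{4} + v_{5} = v_{3}  ⇒ sig = ⟨2 | 1⟩
  P = {0,2}:  v_{0} + v_{2} = v_{3} + v_{5}  ⇒ sig = ⟨2 | 1 1⟩
  P = {0,3}:  v_{0} + v_{3} = 2·v_{5}  ⇒ sig = ⟨2 | 2⟩
  P = {2,5}:  v_{2} + v_{5} = 2·v_{3}  ⇒ sig = ⟨2 | 2⟩
  P = {5,6}:  v_{5} + v_{6} = 2·v_{1}  ⇒ sig = ⟨2 | 2⟩
  P = {0,6}:  v_{0} + v_{6} = 3·v_{1}  ⇒ sig = ⟨2 | 3⟩

Sorted signature multiset PRS(X):
    |P|=2: 14 collections, coeffs (), (), (1), (1), (1), (1), (1), (1), (1), (1,1), (2), (2), (2), (3)


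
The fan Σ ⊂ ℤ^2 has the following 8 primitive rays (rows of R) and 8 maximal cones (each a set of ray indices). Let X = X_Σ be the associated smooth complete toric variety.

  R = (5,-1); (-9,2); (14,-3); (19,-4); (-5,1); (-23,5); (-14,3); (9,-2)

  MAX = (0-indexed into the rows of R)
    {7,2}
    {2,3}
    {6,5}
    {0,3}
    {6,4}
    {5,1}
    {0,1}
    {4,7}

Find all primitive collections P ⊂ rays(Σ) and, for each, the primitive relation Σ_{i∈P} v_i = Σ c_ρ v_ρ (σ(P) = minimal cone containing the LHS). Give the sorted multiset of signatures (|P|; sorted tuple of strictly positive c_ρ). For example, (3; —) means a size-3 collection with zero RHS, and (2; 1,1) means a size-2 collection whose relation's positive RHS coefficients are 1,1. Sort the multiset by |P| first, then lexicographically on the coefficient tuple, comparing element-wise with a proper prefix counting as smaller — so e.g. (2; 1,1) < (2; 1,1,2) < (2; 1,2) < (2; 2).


Minimal non-faces — 20 found among 8 rays, 8 max cones:

  P = {0,4}:  v_{0} + v_{4} = 0  →  sig = (2; —)
  P = {1,7}:  v_{1} + v_{7} = 0  →  sig = (2; —)
  P = {2,6}:  v_{2} + v_{6} = 0  →  sig = (2; —)
  P = {0,2}:  v_{0} + v_{2} = v_{3}  →  sig = (2; 1)
  P = {0,6}:  v_{0} + v_{6} = v_{1}  →  sig = (2; 1)
  P = {0,7}:  v_{0} + v_{7} = v_{2}  →  sig = (2; 1)
  P = {1,2}:  v_{1} + v_{2} = v_{0}  →  sig = (2; 1)
  P = {1,4}:  v_{1} + v_{4} = v_{6}  →  sig = (2; 1)
  P = {1,6}:  v_{1} + v_{6} = v_{5}  →  sig = (2; 1)
  P = {2,4}:  v_{2} + v_{4} = v_{7}  →  sig = (2; 1)
  P = {2,5}:  v_{2} + v_{5} = v_{1}  →  sig = (2; 1)
  P = {3,4}:  v_{3} + v_{4} = v_{2}  →  sig = (2; 1)
  P = {3,6}:  v_{3} + v_{6} = v_{0}  →  sig = (2; 1)
  P = {5,7}:  v_{5} + v_{7} = v_{6}  →  sig = (2; 1)
  P = {6,7}:  v_{6} + v_{7} = v_{4}  →  sig = (2; 1)
  P = {3,5}:  v_{3} + v_{5} = v_{0} + v_{1}  →  sig = (2; 1,1)
  P = {0,5}:  v_{0} + v_{5} = 2·v_{1}  →  sig = (2; 2)
  P = {1,3}:  v_{1} + v_{3} = 2·v_{0}  →  sig = (2; 2)
  P = {3,7}:  v_{3} + v_{7} = 2·v_{2}  →  sig = (2; 2)
  P = {4,5}:  v_{4} + v_{5} = 2·v_{6}  →  sig = (2; 2)

Hence PRS(X_Σ) =
    |P|=2: 20 collections, coeffs (), (), (), (1), (1), (1), (1), (1), (1), (1), (1), (1), (1), (1), (1), (1,1), (2), (2), (2), (2)


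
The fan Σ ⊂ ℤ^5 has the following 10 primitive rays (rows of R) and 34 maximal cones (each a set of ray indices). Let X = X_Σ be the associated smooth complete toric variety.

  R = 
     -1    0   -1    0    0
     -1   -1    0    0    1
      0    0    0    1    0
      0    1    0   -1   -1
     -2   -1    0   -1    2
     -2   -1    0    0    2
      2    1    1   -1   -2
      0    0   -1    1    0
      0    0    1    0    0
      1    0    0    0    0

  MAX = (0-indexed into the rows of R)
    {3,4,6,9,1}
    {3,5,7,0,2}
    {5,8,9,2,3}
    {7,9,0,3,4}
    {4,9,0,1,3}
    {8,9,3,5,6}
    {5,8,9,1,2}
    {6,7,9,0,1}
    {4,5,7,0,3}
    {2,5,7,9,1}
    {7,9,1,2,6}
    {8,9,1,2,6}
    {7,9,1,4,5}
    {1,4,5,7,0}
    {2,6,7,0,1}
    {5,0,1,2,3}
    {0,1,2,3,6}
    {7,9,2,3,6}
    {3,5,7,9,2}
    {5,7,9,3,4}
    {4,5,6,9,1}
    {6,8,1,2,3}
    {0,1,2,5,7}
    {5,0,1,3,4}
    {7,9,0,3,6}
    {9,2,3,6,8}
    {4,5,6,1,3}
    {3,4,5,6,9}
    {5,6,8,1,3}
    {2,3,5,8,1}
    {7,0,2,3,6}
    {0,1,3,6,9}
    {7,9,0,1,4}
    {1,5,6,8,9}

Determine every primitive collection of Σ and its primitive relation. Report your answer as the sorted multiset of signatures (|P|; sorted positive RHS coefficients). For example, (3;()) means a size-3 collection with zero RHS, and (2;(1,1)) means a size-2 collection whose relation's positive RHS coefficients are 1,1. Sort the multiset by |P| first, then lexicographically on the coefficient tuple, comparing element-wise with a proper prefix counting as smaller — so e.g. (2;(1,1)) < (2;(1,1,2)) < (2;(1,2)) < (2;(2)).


15 minimal non-faces of Δ(Σ) (on 10 rays):

  P = {2,4}:  v_{2} + v_{4} = v_{5} ; sig = (2;(1))
  P = {7,8}:  v_{7} + v_{8} = v_{2} ; sig = (2;(1))
  P = {0,8}:  v_{0} + v_{8} = v_{1} + v_{2} + v_{3} ; sig = (2;(1,1,1))
  P = {4,8}:  v_{4} + v_{8} = 2·v_{5} + v_{6} ; sig = (2;(1,2))
  P = {5,6,7}:  v_{5} + v_{6} + v_{7} = 0 ; sig = (3;())
  P = {0,2,9}:  v_{0} + v_{2} + v_{9} = v_{7} ; sig = (3;(1))
  P = {1,3,7}:  v_{1} + v_{3} + v_{7} = v_{0} ; sig = (3;(1))
  P = {2,5,6}:  v_{2} + v_{5} + v_{6} = v_{8} ; sig = (3;(1))
  P = {0,5,6}:  v_{0} + v_{5} + v_{6} = v_{1} + v_{3} ; sig = (3;(1,1))
  P = {0,5,9}:  v_{0} + v_{5} + v_{9} = v_{4} + v_{7} ; sig = (3;(1,1))
  P = {4,6,7}:  v_{4} + v_{6} + v_{7} = v_{1} + v_{3} + v_{9} ; sig = (3;(1,1,1))
  P = {0,4,6}:  v_{0} + v_{4} + v_{6} = 2·v_{1} + 2·v_{3} + v_{9} ; sig = (3;(1,2,2))
  P = {1,2,3,9}:  v_{1} + v_{2} + v_{3} + v_{9} = 0 ; sig = (4;())
  P = {1,3,5,9}:  v_{1} + v_{3} + v_{5} + v_{9} = v_{4} ; sig = (4;(1))
  P = {1,3,8,9}:  v_{1} + v_{3} + v_{8} + v_{9} = v_{5} + v_{6} ; sig = (4;(1,1))

Signatures (|P|; sorted positive RHS coefficients), sorted:
[(2;(1)), (2;(1)), (2;(1,1,1)), (2;(1,2)), (3;()), (3;(1)), (3;(1)), (3;(1)), (3;(1,1)), (3;(1,1)), (3;(1,1,1)), (3;(1,2,2)), (4;()), (4;(1)), (4;(1,1))]


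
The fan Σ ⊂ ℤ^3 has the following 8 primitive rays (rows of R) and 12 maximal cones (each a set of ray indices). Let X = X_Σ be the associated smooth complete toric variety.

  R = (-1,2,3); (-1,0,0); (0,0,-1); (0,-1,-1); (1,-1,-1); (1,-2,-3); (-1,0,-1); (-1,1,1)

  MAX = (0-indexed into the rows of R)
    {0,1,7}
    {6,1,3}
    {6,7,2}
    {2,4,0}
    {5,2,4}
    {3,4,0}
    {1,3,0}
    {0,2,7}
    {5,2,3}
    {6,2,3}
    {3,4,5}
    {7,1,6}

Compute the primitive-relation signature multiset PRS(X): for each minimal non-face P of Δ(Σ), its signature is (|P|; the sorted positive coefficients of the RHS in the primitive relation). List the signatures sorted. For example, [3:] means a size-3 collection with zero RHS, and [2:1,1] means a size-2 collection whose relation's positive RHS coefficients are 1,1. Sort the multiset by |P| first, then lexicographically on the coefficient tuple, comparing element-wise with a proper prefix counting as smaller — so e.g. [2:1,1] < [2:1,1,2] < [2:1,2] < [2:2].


The 12 primitive collections of Σ (r=8, n=3):

  • {0,5}:  v_{0} + v_{5} = 0  so sig = [2:]
  • {4,7}:  v_{4} + v_{7} = 0  so sig = [2:]
  • {1,2}:  v_{1} + v_{2} = v_{6}  so sig = [2:1]
  • {1,4}:  v_{1} + v_{4} = v_{3}  so sig = [2:1]
  • {3,7}:  v_{3} + v_{7} = v_{1}  so sig = [2:1]
  • {4,6}:  v_{4} + v_{6} = v_{2} + v_{3}  so sig = [2:1,1]
  • {5,7}:  v_{5} + v_{7} = v_{2} + v_{3}  so sig = [2:1,1]
  • {1,5}:  v_{1} + v_{5} = v_{2} + 2·v_{3}  so sig = [2:1,2]
  • {0,6}:  v_{0} + v_{6} = 2·v_{7}  so sig = [2:2]
  • {5,6}:  v_{5} + v_{6} = 2·v_{2} + 2·v_{3}  so sig = [2:2,2]
  • {0,2,3}:  v_{0} + v_{2} + v_{3} = v_{7}  so sig = [3:1]
  • {2,3,4}:  v_{2} + v_{3} + v_{4} = v_{5}  so sig = [3:1]

Signatures (|P|; sorted positive RHS coefficients), sorted:
    [2:]
    [2:]
    [2:1]
    [2:1]
    [2:1]
    [2:1,1]
    [2:1,1]
    [2:1,2]
    [2:2]
    [2:2,2]
    [3:1]
    [3:1]


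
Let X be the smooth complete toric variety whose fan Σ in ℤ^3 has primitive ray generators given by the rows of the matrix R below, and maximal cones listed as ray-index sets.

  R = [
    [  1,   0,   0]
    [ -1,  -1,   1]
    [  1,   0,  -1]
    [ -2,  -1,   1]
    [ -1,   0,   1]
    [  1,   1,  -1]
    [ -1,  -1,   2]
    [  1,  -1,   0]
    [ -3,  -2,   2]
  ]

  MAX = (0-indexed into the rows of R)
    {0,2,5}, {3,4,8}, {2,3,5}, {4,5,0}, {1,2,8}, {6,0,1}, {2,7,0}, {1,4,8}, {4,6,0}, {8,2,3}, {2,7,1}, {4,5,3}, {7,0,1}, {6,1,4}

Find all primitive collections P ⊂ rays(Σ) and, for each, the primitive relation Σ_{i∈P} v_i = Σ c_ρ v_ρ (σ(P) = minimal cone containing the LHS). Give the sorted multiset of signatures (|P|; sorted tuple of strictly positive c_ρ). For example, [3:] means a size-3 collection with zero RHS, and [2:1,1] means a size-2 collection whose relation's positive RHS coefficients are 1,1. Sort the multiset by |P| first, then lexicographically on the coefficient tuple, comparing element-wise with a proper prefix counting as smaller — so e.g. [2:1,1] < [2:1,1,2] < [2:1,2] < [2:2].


Primitive collections (17):

  P={1,5}:  v_{1} + v_{5} = 0  so sig = [2:]
  P={2,4}:  v_{2} + v_{4} = 0  so sig = [2:]
  P={0,3}:  v_{0} + v_{3} = v_{1}  so sig = [2:1]
  P={1,3}:  v_{1} + v_{3} = v_{8}  so sig = [2:1]
  P={5,8}:  v_{5} + v_{8} = v_{3}  so sig = [2:1]
  P={2,6}:  v_{2} + v_{6} = v_{0} + v_{1}  so sig = [2:1,1]
  P={4,7}:  v_{4} + v_{7} = v_{0} + v_{1}  so sig = [2:1,1]
  P={5,6}:  v_{5} + v_{6} = v_{0} + v_{4}  so sig = [2:1,1]
  P={5,7}:  v_{5} + v_{7} = v_{0} + v_{2}  so sig = [2:1,1]
  P={3,6}:  v_{3} + v_{6} = 2·v_{1} + v_{4}  so sig = [2:1,2]
  P={3,7}:  v_{3} + v_{7} = 2·v_{1} + v_{2}  so sig = [2:1,2]
  P={6,8}:  v_{6} + v_{8} = 3·v_{1} + v_{4}  so sig = [2:1,3]
  P={7,8}:  v_{7} + v_{8} = 3·v_{1} + v_{2}  so sig = [2:1,3]
  P={0,8}:  v_{0} + v_{8} = 2·v_{1}  so sig = [2:2]
  P={6,7}:  v_{6} + v_{7} = 2·v_{0} + 2·v_{1}  so sig = [2:2,2]
  P={0,1,2}:  v_{0} + v_{1} + v_{2} = v_{7}  so sig = [3:1]
  P={0,1,4}:  v_{0} + v_{1} + v_{4} = v_{6}  so sig = [3:1]

so the primitive-relation signature multiset is
{ [2:] ×2,  [2:1] ×3,  [2:1,1] ×4,  [2:1,2] ×2,  [2:1,3] ×2,  [2:2],  [2:2,2],  [3:1] ×2 }


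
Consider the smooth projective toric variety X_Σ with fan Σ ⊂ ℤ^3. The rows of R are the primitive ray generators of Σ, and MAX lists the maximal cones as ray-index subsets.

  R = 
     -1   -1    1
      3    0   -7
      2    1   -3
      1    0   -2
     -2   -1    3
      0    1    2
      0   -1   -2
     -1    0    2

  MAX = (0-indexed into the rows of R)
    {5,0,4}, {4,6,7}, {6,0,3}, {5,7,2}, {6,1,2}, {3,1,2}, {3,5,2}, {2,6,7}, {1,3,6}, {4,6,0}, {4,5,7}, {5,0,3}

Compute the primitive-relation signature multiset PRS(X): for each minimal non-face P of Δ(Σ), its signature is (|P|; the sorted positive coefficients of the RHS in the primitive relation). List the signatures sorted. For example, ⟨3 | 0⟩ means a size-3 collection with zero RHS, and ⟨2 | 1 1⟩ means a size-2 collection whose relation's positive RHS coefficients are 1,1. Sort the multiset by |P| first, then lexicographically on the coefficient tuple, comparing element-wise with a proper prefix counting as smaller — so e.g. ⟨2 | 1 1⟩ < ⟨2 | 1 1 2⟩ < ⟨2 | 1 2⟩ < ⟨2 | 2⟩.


The 11 primitive collections of Σ (r=8, n=3):

  {2,4}:  v_{2} + v_{4} = 0 — sig = ⟨2 | 0⟩
  {3,7}:  v_{3} + v_{7} = 0 — sig = ⟨2 | 0⟩
  {5,6}:  v_{5} + v_{6} = 0 — sig = ⟨2 | 0⟩
  {0,2}:  v_{0} + v_{2} = v_{3} — sig = ⟨2 | 1⟩
  {0,7}:  v_{0} + v_{7} = v_{4} — sig = ⟨2 | 1⟩
  {3,4}:  v_{3} + v_{4} = v_{0} — sig = ⟨2 | 1⟩
  {1,4}:  v_{1} + v_{4} = v_{3} + v_{6} — sig = ⟨2 | 1 1⟩
  {1,5}:  v_{1} + v_{5} = v_{2} + v_{3} — sig = ⟨2 | 1 1⟩
  {1,7}:  v_{1} + v_{7} = v_{2} + v_{6} — sig = ⟨2 | 1 1⟩
  {0,1}:  v_{0} + v_{1} = 2·v_{3} + v_{6} — sig = ⟨2 | 1 2⟩
  {2,3,6}:  v_{2} + v_{3} + v_{6} = v_{1} — sig = ⟨3 | 1⟩

Hence PRS(X_Σ) =
    ⟨2 | 0⟩
    ⟨2 | 0⟩
    ⟨2 | 0⟩
    ⟨2 | 1⟩
    ⟨2 | 1⟩
    ⟨2 | 1⟩
    ⟨2 | 1 1⟩
    ⟨2 | 1 1⟩
    ⟨2 | 1 1⟩
    ⟨2 | 1 2⟩
    ⟨3 | 1⟩


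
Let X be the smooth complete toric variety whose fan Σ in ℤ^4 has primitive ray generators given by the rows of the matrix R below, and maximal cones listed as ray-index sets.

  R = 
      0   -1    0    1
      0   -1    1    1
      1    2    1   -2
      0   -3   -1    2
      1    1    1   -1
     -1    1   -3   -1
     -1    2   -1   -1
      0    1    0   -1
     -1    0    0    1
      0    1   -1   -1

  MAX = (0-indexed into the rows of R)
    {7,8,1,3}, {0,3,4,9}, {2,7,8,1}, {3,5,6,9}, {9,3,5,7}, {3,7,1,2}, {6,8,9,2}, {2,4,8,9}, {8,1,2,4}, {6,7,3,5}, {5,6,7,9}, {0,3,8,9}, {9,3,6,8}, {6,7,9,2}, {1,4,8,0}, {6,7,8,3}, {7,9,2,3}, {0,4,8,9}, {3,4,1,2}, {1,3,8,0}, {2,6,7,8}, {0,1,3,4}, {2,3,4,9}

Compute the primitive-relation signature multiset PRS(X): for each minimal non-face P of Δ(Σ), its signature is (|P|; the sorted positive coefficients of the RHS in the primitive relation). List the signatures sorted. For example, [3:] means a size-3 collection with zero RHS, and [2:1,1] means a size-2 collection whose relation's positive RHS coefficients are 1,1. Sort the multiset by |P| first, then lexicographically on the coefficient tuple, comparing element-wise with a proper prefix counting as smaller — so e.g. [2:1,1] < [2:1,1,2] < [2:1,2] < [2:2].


Σ has 17 primitive collections:

  {0,7}:  v_{0} + v_{7} = 0 ; sig = [2:]
  {1,9}:  v_{1} + v_{9} = 0 ; sig = [2:]
  {0,2}:  v_{0} + v_{2} = v_{4} ; sig = [2:1]
  {4,7}:  v_{4} + v_{7} = v_{2} ; sig = [2:1]
  {0,6}:  v_{0} + v_{6} = v_{8} + v_{9} ; sig = [2:1,1]
  {1,6}:  v_{1} + v_{6} = v_{7} + v_{8} ; sig = [2:1,1]
  {0,5}:  v_{0} + v_{5} = v_{3} + v_{6} + v_{9} ; sig = [2:1,1,1]
  {1,5}:  v_{1} + v_{5} = v_{3} + v_{6} + v_{7} ; sig = [2:1,1,1]
  {4,6}:  v_{4} + v_{6} = v_{2} + v_{8} + v_{9} ; sig = [2:1,1,1]
  {2,5}:  v_{2} + v_{5} = v_{7} + 2·v_{9} ; sig = [2:1,2]
  {5,8}:  v_{5} + v_{8} = v_{3} + 2·v_{6} ; sig = [2:1,2]
  {4,5}:  v_{4} + v_{5} = 2·v_{9} ; sig = [2:2]
  {2,3,6}:  v_{2} + v_{3} + v_{6} = v_{9} ; sig = [3:1]
  {2,3,8}:  v_{2} + v_{3} + v_{8} = v_{0} ; sig = [3:1]
  {7,8,9}:  v_{7} + v_{8} + v_{9} = v_{6} ; sig = [3:1]
  {3,4,8}:  v_{3} + v_{4} + v_{8} = 2·v_{0} ; sig = [3:2]
  {3,6,7,9}:  v_{3} + v_{6} + v_{7} + v_{9} = v_{5} ; sig = [4:1]

Sorted signature multiset PRS(X):
    [2:]
    [2:]
    [2:1]
    [2:1]
    [2:1,1]
    [2:1,1]
    [2:1,1,1]
    [2:1,1,1]
    [2:1,1,1]
    [2:1,2]
    [2:1,2]
    [2:2]
    [3:1]
    [3:1]
    [3:1]
    [3:2]
    [4:1]


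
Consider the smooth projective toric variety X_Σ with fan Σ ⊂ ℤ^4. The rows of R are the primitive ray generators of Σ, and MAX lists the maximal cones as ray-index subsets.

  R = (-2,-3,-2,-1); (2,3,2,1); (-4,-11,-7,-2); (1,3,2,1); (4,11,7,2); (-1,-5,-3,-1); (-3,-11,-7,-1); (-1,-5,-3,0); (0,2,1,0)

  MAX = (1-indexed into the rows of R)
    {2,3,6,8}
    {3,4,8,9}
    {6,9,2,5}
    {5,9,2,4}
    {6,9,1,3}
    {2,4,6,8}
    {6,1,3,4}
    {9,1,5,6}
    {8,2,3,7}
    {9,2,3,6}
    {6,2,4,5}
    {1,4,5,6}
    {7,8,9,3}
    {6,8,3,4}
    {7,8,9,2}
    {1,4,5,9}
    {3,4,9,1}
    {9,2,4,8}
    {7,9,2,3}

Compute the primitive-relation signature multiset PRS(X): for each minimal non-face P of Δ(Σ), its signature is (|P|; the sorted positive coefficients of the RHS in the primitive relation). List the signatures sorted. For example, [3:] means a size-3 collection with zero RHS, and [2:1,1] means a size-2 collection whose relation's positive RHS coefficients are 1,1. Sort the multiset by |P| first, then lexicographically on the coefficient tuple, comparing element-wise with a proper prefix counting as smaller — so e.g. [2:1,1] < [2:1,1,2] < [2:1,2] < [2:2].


12 collections generate NE(X_Σ); each relation:

  • {1,2}:  v_{1} + v_{2} = 0 ; sig = [2:]
  • {3,5}:  v_{3} + v_{5} = 0 ; sig = [2:]
  • {1,8}:  v_{1} + v_{8} = v_{3} + v_{4} ; sig = [2:1,1]
  • {5,8}:  v_{5} + v_{8} = v_{2} + v_{4} ; sig = [2:1,1]
  • {1,7}:  v_{1} + v_{7} = v_{3} + v_{8} + v_{9} ; sig = [2:1,1,1]
  • {5,7}:  v_{5} + v_{7} = v_{2} + v_{8} + v_{9} ; sig = [2:1,1,1]
  • {4,7}:  v_{4} + v_{7} = 2·v_{8} + v_{9} ; sig = [2:1,2]
  • {6,7}:  v_{6} + v_{7} = 2·v_{2} + 2·v_{3} ; sig = [2:2,2]
  • {4,6,9}:  v_{4} + v_{6} + v_{9} = 0 ; sig = [3:]
  • {2,3,4}:  v_{2} + v_{3} + v_{4} = v_{8} ; sig = [3:1]
  • {6,8,9}:  v_{6} + v_{8} + v_{9} = v_{2} + v_{3} ; sig = [3:1,1]
  • {2,3,8,9}:  v_{2} + v_{3} + v_{8} + v_{9} = v_{7} ; sig = [4:1]

Hence PRS(X_Σ) =
[[2:], [2:], [2:1,1], [2:1,1], [2:1,1,1], [2:1,1,1], [2:1,2], [2:2,2], [3:], [3:1], [3:1,1], [4:1]]


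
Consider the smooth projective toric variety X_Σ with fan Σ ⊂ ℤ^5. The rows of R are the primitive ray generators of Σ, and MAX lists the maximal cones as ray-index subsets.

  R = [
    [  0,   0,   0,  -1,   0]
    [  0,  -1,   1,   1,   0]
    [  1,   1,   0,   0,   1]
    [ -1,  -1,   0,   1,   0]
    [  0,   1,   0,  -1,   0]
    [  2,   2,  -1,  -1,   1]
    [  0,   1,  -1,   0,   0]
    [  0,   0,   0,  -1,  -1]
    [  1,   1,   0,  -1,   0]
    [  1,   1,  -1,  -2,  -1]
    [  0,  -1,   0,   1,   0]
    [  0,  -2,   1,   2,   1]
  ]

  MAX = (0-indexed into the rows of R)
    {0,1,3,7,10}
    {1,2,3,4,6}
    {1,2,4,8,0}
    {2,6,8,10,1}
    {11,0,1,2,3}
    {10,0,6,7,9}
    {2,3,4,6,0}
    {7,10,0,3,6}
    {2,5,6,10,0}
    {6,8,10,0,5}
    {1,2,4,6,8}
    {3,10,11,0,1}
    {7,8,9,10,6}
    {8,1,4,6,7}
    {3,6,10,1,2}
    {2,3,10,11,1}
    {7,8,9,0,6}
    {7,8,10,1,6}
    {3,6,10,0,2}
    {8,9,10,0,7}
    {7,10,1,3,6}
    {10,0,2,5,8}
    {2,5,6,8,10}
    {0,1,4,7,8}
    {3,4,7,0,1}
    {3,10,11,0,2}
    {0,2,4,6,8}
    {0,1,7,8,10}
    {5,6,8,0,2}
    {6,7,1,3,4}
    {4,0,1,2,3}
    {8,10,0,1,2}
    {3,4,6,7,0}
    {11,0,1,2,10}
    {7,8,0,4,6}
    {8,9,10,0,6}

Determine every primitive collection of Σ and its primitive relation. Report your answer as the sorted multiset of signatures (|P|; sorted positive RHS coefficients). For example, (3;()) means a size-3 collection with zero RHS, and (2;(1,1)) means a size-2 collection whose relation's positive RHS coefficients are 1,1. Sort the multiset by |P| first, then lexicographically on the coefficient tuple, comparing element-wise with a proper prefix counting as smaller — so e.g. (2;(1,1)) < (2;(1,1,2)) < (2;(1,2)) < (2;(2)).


The 22 primitive collections of Σ (r=12, n=5):

  {3,8}:  v_{3} + v_{8} = 0 ; sig = (2;())
  {4,10}:  v_{4} + v_{10} = 0 ; sig = (2;())
  {2,7}:  v_{2} + v_{7} = v_{8} ; sig = (2;(1))
  {1,5}:  v_{1} + v_{5} = v_{2} + v_{8} + v_{10} ; sig = (2;(1,1,1))
  {1,9}:  v_{1} + v_{9} = v_{7} + v_{8} + v_{10} ; sig = (2;(1,1,1))
  {6,11}:  v_{6} + v_{11} = v_{2} + v_{3} + v_{10} ; sig = (2;(1,1,1))
  {7,11}:  v_{7} + v_{11} = v_{0} + v_{1} + v_{10} ; sig = (2;(1,1,1))
  {3,5}:  v_{3} + v_{5} = v_{0} + v_{2} + v_{6} + v_{10} ; sig = (2;(1,1,1,1))
  {3,9}:  v_{3} + v_{9} = v_{0} + v_{6} + v_{7} + v_{10} ; sig = (2;(1,1,1,1))
  {4,5}:  v_{4} + v_{5} = v_{0} + v_{2} + v_{6} + v_{8} ; sig = (2;(1,1,1,1))
  {4,9}:  v_{4} + v_{9} = v_{0} + v_{6} + v_{7} + v_{8} ; sig = (2;(1,1,1,1))
  {4,11}:  v_{4} + v_{11} = v_{0} + v_{1} + v_{2} + v_{3} ; sig = (2;(1,1,1,1))
  {8,11}:  v_{8} + v_{11} = v_{0} + v_{1} + v_{2} + v_{10} ; sig = (2;(1,1,1,1))
  {2,9}:  v_{2} + v_{9} = v_{0} + v_{6} + 2·v_{8} + v_{10} ; sig = (2;(1,1,1,2))
  {5,7}:  v_{5} + v_{7} = v_{0} + v_{6} + 2·v_{8} + v_{10} ; sig = (2;(1,1,1,2))
  {9,11}:  v_{9} + v_{11} = v_{0} + v_{8} + 2·v_{10} ; sig = (2;(1,1,2))
  {5,11}:  v_{5} + v_{11} = v_{0} + 2·v_{2} + 2·v_{10} ; sig = (2;(1,2,2))
  {5,9}:  v_{5} + v_{9} = 2·v_{0} + 2·v_{6} + 3·v_{8} + 2·v_{10} ; sig = (2;(2,2,2,3))
  {0,1,6}:  v_{0} + v_{1} + v_{6} = 0 ; sig = (3;())
  {0,1,2,3,10}:  v_{0} + v_{1} + v_{2} + v_{3} + v_{10} = v_{11} ; sig = (5;(1))
  {0,2,6,8,10}:  v_{0} + v_{2} + v_{6} + v_{8} + v_{10} = v_{5} ; sig = (5;(1))
  {0,6,7,8,10}:  v_{0} + v_{6} + v_{7} + v_{8} + v_{10} = v_{9} ; sig = (5;(1))

Sorted signature multiset PRS(X):
    |P|=2: 18 collections, coeffs (), (), (1), (1,1,1), (1,1,1), (1,1,1), (1,1,1), (1,1,1,1), (1,1,1,1), (1,1,1,1), (1,1,1,1), (1,1,1,1), (1,1,1,1), (1,1,1,2), (1,1,1,2), (1,1,2), (1,2,2), (2,2,2,3)
    |P|=3: 1 collection, coeffs ()
    |P|=5: 3 collections, coeffs (1), (1), (1)


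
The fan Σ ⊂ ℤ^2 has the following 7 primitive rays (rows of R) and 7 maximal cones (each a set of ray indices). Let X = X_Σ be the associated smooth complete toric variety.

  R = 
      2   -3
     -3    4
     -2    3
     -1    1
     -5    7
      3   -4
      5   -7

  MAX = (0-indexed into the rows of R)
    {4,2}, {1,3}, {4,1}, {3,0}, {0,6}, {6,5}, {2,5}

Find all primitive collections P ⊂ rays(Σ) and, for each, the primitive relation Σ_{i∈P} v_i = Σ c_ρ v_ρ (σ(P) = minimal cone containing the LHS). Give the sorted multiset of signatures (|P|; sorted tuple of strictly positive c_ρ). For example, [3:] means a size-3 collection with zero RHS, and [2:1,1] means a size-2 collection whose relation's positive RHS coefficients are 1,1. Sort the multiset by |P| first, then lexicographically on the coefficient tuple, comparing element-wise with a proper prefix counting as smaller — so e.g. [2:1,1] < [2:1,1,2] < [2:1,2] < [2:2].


Minimal non-faces — 14 found among 7 rays, 7 max cones:

  P = {0,2}:  v_{0} + v_{2} = 0  ⇒ sig = [2:]
  P = {1,5}:  v_{1} + v_{5} = 0  ⇒ sig = [2:]
  P = {4,6}:  v_{4} + v_{6} = 0  ⇒ sig = [2:]
  P = {0,1}:  v_{0} + v_{1} = v_{3}  ⇒ sig = [2:1]
  P = {0,4}:  v_{0} + v_{4} = v_{1}  ⇒ sig = [2:1]
  P = {0,5}:  v_{0} + v_{5} = v_{6}  ⇒ sig = [2:1]
  P = {1,2}:  v_{1} + v_{2} = v_{4}  ⇒ sig = [2:1]
  P = {1,6}:  v_{1} + v_{6} = v_{0}  ⇒ sig = [2:1]
  P = {2,3}:  v_{2} + v_{3} = v_{1}  ⇒ sig = [2:1]
  P = {2,6}:  v_{2} + v_{6} = v_{5}  ⇒ sig = [2:1]
  P = {3,5}:  v_{3} + v_{5} = v_{0}  ⇒ sig = [2:1]
  P = {4,5}:  v_{4} + v_{5} = v_{2}  ⇒ sig = [2:1]
  P = {3,4}:  v_{3} + v_{4} = 2·v_{1}  ⇒ sig = [2:2]
  P = {3,6}:  v_{3} + v_{6} = 2·v_{0}  ⇒ sig = [2:2]

so the primitive-relation signature multiset is
    |P|=2: 14 collections, coeffs (), (), (), (1), (1), (1), (1), (1), (1), (1), (1), (1), (2), (2)


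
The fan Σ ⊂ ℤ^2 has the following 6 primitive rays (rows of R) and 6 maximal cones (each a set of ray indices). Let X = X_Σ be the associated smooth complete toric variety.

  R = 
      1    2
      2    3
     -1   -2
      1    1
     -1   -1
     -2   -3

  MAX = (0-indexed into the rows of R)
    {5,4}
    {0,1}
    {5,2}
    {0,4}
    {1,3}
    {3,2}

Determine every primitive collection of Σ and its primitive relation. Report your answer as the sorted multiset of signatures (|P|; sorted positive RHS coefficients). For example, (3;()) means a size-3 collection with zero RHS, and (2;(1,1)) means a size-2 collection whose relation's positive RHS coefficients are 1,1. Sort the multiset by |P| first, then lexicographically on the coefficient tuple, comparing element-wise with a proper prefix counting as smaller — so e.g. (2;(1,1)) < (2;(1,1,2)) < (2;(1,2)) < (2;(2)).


9 minimal non-faces of Δ(Σ) (on 6 rays):

  • {0,2}:  v_{0} + v_{2} = 0  ⇒ sig = (2;())
  • {1,5}:  v_{1} + v_{5} = 0  ⇒ sig = (2;())
  • {3,4}:  v_{3} + v_{4} = 0  ⇒ sig = (2;())
  • {0,3}:  v_{0} + v_{3} = v_{1}  ⇒ sig = (2;(1))
  • {0,5}:  v_{0} + v_{5} = v_{4}  ⇒ sig = (2;(1))
  • {1,2}:  v_{1} + v_{2} = v_{3}  ⇒ sig = (2;(1))
  • {1,4}:  v_{1} + v_{4} = v_{0}  ⇒ sig = (2;(1))
  • {2,4}:  v_{2} + v_{4} = v_{5}  ⇒ sig = (2;(1))
  • {3,5}:  v_{3} + v_{5} = v_{2}  ⇒ sig = (2;(1))

Signatures (|P|; sorted positive RHS coefficients), sorted:
[(2;()), (2;()), (2;()), (2;(1)), (2;(1)), (2;(1)), (2;(1)), (2;(1)), (2;(1))]


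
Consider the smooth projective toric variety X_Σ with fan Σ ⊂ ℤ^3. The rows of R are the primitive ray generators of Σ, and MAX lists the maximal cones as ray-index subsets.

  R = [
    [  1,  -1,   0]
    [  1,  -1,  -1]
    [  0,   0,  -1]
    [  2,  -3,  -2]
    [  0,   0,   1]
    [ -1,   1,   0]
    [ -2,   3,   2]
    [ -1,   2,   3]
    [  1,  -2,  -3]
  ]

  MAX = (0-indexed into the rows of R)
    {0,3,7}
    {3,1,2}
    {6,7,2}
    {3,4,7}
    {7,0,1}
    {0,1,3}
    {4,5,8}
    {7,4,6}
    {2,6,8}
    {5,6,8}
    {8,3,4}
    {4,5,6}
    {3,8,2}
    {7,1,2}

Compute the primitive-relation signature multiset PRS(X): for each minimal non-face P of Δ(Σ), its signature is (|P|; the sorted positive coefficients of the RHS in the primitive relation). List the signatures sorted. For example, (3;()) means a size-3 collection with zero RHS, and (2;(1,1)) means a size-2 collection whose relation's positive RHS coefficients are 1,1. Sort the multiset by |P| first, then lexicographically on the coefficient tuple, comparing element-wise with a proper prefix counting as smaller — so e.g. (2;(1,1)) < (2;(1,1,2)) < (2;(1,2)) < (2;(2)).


18 minimal non-faces of Δ(Σ) (on 9 rays):

  {0,5}:  v_{0} + v_{5} = 0  so sig = (2;())
  {2,4}:  v_{2} + v_{4} = 0  so sig = (2;())
  {3,6}:  v_{3} + v_{6} = 0  so sig = (2;())
  {7,8}:  v_{7} + v_{8} = 0  so sig = (2;())
  {0,2}:  v_{0} + v_{2} = v_{1}  so sig = (2;(1))
  {1,4}:  v_{1} + v_{4} = v_{0}  so sig = (2;(1))
  {1,5}:  v_{1} + v_{5} = v_{2}  so sig = (2;(1))
  {0,4}:  v_{0} + v_{4} = v_{3} + v_{7}  so sig = (2;(1,1))
  {0,6}:  v_{0} + v_{6} = v_{2} + v_{7}  so sig = (2;(1,1))
  {0,8}:  v_{0} + v_{8} = v_{2} + v_{3}  so sig = (2;(1,1))
  {2,5}:  v_{2} + v_{5} = v_{6} + v_{8}  so sig = (2;(1,1))
  {3,5}:  v_{3} + v_{5} = v_{4} + v_{8}  so sig = (2;(1,1))
  {5,7}:  v_{5} + v_{7} = v_{4} + v_{6}  so sig = (2;(1,1))
  {1,6}:  v_{1} + v_{6} = 2·v_{2} + v_{7}  so sig = (2;(1,2))
  {1,8}:  v_{1} + v_{8} = 2·v_{2} + v_{3}  so sig = (2;(1,2))
  {2,3,7}:  v_{2} + v_{3} + v_{7} = v_{0}  so sig = (3;(1))
  {4,6,8}:  v_{4} + v_{6} + v_{8} = v_{5}  so sig = (3;(1))
  {1,3,7}:  v_{1} + v_{3} + v_{7} = 2·v_{0}  so sig = (3;(2))

Signatures (|P|; sorted positive RHS coefficients), sorted:
{ (2;()) ×4,  (2;(1)) ×3,  (2;(1,1)) ×6,  (2;(1,2)) ×2,  (3;(1)) ×2,  (3;(2)) }


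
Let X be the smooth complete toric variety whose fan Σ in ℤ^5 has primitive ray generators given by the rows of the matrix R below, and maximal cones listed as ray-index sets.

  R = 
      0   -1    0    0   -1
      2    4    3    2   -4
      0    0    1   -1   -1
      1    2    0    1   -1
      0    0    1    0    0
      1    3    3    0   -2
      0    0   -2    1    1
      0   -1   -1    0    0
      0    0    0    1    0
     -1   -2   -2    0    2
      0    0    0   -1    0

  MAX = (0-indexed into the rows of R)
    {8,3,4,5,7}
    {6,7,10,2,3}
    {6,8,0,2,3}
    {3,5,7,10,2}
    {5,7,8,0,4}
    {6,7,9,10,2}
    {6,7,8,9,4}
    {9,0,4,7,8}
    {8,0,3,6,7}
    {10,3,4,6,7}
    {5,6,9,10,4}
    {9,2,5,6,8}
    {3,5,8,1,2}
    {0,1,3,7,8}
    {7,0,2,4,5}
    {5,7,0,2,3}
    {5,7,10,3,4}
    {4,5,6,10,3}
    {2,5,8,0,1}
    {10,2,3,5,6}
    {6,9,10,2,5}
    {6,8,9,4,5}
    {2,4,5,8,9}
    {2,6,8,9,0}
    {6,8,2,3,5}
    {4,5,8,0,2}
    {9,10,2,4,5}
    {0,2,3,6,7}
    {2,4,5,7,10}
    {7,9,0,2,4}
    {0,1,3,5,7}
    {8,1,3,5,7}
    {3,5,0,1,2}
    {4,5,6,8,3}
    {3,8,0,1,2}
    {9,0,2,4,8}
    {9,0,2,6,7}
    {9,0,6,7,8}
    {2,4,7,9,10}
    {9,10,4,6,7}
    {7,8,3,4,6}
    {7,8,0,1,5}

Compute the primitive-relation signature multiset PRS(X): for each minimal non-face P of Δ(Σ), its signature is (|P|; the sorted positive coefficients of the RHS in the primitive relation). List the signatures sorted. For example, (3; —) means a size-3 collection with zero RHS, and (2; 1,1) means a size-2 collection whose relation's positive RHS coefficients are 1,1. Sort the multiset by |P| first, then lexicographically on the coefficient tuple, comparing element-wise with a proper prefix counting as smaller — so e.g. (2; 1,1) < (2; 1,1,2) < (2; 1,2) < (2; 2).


Σ has 18 primitive collections:

  • {8,10}:  v_{8} + v_{10} = 0  →  sig = (2; —)
  • {3,9}:  v_{3} + v_{9} = v_{6}  →  sig = (2; 1)
  • {0,10}:  v_{0} + v_{10} = v_{2} + v_{7}  →  sig = (2; 1,1)
  • {1,10}:  v_{1} + v_{10} = v_{0} + v_{3} + v_{5}  →  sig = (2; 1,1,1)
  • {1,9}:  v_{1} + v_{9} = v_{2} + v_{3} + 2·v_{8}  →  sig = (2; 1,1,2)
  • {1,6}:  v_{1} + v_{6} = v_{2} + 2·v_{3} + 2·v_{8}  →  sig = (2; 1,2,2)
  • {1,4}:  v_{1} + v_{4} = 2·v_{5} + 2·v_{7} + 2·v_{8}  →  sig = (2; 2,2,2)
  • {2,4,6}:  v_{2} + v_{4} + v_{6} = 0  →  sig = (3; —)
  • {5,7,9}:  v_{5} + v_{7} + v_{9} = 0  →  sig = (3; —)
  • {2,7,8}:  v_{2} + v_{7} + v_{8} = v_{0}  →  sig = (3; 1)
  • {5,6,7}:  v_{5} + v_{6} + v_{7} = v_{3}  →  sig = (3; 1)
  • {0,4,6}:  v_{0} + v_{4} + v_{6} = v_{7} + v_{8}  →  sig = (3; 1,1)
  • {0,5,9}:  v_{0} + v_{5} + v_{9} = v_{2} + v_{8}  →  sig = (3; 1,1)
  • {2,3,4}:  v_{2} + v_{3} + v_{4} = v_{5} + v_{7}  →  sig = (3; 1,1)
  • {0,5,6}:  v_{0} + v_{5} + v_{6} = v_{2} + v_{3} + v_{8}  →  sig = (3; 1,1,1)
  • {0,3,4}:  v_{0} + v_{3} + v_{4} = v_{5} + 2·v_{7} + v_{8}  →  sig = (3; 1,1,2)
  • {1,2,7}:  v_{1} + v_{2} + v_{7} = 2·v_{0} + v_{3} + v_{5}  →  sig = (3; 1,1,2)
  • {0,3,5,8}:  v_{0} + v_{3} + v_{5} + v_{8} = v_{1}  →  sig = (4; 1)

Sorted signature multiset PRS(X):
    (2; —)
    (2; 1)
    (2; 1,1)
    (2; 1,1,1)
    (2; 1,1,2)
    (2; 1,2,2)
    (2; 2,2,2)
    (3; —)
    (3; —)
    (3; 1)
    (3; 1)
    (3; 1,1)
    (3; 1,1)
    (3; 1,1)
    (3; 1,1,1)
    (3; 1,1,2)
    (3; 1,1,2)
    (4; 1)


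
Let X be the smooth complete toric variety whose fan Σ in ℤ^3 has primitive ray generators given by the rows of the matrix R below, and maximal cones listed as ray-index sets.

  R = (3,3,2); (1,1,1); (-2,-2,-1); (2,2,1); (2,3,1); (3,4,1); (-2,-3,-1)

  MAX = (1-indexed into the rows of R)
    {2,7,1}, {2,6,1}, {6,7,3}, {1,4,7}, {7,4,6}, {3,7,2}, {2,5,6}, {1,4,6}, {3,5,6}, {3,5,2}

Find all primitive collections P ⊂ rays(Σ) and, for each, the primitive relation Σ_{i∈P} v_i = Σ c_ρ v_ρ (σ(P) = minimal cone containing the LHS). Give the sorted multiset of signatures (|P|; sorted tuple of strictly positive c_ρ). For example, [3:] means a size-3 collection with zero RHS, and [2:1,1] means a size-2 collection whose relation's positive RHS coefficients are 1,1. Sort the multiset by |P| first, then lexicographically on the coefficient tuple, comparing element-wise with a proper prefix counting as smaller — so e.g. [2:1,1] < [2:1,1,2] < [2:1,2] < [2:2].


Minimal non-faces — 9 found among 7 rays, 10 max cones:

  {3,4}:  v_{3} + v_{4} = 0  →  sig = [2:]
  {5,7}:  v_{5} + v_{7} = 0  →  sig = [2:]
  {1,3}:  v_{1} + v_{3} = v_{2}  →  sig = [2:1]
  {2,4}:  v_{2} + v_{4} = v_{1}  →  sig = [2:1]
  {4,5}:  v_{4} + v_{5} = v_{2} + v_{6}  →  sig = [2:1,1]
  {1,5}:  v_{1} + v_{5} = 2·v_{2} + v_{6}  →  sig = [2:1,2]
  {2,3,6}:  v_{2} + v_{3} + v_{6} = v_{5}  →  sig = [3:1]
  {2,6,7}:  v_{2} + v_{6} + v_{7} = v_{4}  →  sig = [3:1]
  {1,6,7}:  v_{1} + v_{6} + v_{7} = 2·v_{4}  →  sig = [3:2]

Sorted signature multiset PRS(X):
    [2:]
    [2:]
    [2:1]
    [2:1]
    [2:1,1]
    [2:1,2]
    [3:1]
    [3:1]
    [3:2]
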